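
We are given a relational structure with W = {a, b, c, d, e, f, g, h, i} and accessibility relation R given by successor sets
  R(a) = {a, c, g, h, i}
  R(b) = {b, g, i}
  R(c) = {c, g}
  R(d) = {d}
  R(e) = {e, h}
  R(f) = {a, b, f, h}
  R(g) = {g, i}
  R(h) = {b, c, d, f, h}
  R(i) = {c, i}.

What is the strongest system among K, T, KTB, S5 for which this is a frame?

T

Reflexive (axiom T): yes — every world is R-related to itself.
Symmetric (axiom B): no — a R c but not c R a.
Euclidean (axiom 5): no — a R c and a R h, but not c R h.
So F validates K, T; KTB would additionally require R to be symmetric. The strongest is T.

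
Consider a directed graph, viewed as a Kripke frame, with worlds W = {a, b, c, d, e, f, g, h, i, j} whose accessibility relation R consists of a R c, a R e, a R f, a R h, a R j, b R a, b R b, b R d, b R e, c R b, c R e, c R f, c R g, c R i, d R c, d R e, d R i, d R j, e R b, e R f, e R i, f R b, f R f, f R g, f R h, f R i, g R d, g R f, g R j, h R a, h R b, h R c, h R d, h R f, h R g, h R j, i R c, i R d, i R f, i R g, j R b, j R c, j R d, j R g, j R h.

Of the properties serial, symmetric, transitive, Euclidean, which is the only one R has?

serial

Serial: yes — every world has a successor (e.g. a R c).
Symmetric: no — a R c but not c R a.
Transitive: no — a R c and c R b, but not a R b.
Euclidean: no — a R c and a R h, but not c R h.
Only serial holds.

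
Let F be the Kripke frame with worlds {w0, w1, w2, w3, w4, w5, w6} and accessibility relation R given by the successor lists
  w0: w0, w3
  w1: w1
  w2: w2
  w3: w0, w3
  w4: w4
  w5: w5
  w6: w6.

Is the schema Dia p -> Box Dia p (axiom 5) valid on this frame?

Yes

By correspondence theory, 5 is valid on a frame iff R is Euclidean.
Euclidean: yes — any two successors of a common world are R-related.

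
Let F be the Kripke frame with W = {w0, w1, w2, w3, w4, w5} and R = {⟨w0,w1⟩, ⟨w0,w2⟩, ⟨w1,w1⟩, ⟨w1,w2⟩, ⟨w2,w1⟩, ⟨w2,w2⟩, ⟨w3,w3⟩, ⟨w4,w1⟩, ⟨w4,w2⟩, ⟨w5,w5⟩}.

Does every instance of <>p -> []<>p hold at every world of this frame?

By correspondence theory, 5 is valid on a frame iff R is Euclidean.
Euclidean: yes — any two successors of a common world are R-related.

Yes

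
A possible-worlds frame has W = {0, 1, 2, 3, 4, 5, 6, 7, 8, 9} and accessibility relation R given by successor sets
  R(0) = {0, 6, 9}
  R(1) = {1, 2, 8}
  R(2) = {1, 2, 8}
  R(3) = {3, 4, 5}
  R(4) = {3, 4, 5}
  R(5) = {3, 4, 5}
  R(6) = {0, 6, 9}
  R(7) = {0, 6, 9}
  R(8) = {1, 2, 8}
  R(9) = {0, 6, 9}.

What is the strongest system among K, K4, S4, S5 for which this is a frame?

K4

Transitive (axiom 4): yes — every two-step R-path is closed by a direct edge.
Reflexive (axiom T): no — 7 is not related to itself.
Euclidean (axiom 5): yes — any two successors of a common world are R-related.
So F validates K, K4; S4 would additionally require R to be reflexive. The strongest is K4.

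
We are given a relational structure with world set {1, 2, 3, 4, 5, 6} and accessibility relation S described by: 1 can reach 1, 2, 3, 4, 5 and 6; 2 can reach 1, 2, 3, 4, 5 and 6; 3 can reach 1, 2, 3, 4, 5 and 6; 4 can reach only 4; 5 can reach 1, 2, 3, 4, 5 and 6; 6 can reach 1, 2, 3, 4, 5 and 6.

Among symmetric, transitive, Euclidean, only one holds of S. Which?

Symmetric: no — 1 S 4 but not 4 S 1.
Transitive: yes — every two-step S-path is closed by a direct edge.
Euclidean: no — 1 S 4 and 1 S 2, but not 4 S 2.
Only transitive holds.

transitive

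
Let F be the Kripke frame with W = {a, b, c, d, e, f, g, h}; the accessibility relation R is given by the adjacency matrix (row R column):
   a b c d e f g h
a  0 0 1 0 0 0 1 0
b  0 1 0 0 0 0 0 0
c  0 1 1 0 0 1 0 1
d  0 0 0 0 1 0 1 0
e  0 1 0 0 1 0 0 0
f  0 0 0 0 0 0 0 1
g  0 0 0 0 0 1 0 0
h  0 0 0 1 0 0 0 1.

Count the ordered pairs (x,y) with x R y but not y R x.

Enumerating: (a,c), (a,g), (c,b), (c,f), (c,h), (d,e), (d,g), (e,b), (f,h), (g,f), (h,d).

11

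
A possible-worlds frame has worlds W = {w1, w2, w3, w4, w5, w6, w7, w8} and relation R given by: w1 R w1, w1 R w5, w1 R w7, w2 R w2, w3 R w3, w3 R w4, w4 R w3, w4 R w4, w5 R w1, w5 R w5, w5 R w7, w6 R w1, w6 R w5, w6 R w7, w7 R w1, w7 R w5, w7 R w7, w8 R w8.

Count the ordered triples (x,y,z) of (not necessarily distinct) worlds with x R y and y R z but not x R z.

R is transitive; there are no such tuples.

0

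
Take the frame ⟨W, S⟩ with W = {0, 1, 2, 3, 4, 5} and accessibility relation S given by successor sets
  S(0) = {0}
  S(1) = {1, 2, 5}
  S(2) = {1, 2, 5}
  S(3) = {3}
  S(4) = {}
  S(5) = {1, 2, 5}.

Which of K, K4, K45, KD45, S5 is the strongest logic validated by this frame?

K45

Transitive (axiom 4): yes — every two-step S-path is closed by a direct edge.
Euclidean (axiom 5): yes — any two successors of a common world are S-related.
Serial (axiom D): no — 4 has no S-successor.
Reflexive (axiom T): no — 4 is not related to itself.
So F validates K, K4, K45; KD45 would additionally require S to be serial. The strongest is K45.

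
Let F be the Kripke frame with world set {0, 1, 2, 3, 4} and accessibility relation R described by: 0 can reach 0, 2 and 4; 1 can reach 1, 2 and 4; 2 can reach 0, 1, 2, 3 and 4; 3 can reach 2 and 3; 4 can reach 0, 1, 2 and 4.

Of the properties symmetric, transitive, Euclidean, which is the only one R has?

Symmetric: yes — every pair in R has its reverse in R.
Transitive: no — 0 R 2 and 2 R 1, but not 0 R 1.
Euclidean: no — 2 R 0 and 2 R 1, but not 0 R 1.
Only symmetric holds.

symmetric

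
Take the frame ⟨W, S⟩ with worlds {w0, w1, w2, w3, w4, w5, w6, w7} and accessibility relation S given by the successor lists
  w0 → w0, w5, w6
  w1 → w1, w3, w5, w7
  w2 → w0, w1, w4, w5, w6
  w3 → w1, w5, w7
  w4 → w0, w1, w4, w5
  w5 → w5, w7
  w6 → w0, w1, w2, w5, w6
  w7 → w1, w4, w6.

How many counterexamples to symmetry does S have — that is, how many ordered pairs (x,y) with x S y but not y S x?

16

Enumerating: (w0,w5), (w1,w5), (w2,w0), (w2,w1), (w2,w4), (w2,w5), (w3,w5), (w3,w7), (w4,w0), (w4,w1), (w4,w5), (w5,w7), (w6,w1), (w6,w5), (w7,w4), (w7,w6).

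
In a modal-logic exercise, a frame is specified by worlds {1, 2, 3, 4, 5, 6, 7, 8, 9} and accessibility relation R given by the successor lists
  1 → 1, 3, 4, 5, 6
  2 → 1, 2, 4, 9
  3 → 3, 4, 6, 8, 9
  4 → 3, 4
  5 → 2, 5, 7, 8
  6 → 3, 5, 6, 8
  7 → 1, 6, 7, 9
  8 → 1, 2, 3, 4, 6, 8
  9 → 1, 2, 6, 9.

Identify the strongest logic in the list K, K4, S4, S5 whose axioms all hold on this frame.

Transitive (axiom 4): no — 1 R 3 and 3 R 8, but not 1 R 8.
Reflexive (axiom T): yes — every world is R-related to itself.
Euclidean (axiom 5): no — 1 R 3 and 1 R 5, but not 3 R 5.
So F validates K; K4 would additionally require R to be transitive. The strongest is K.

K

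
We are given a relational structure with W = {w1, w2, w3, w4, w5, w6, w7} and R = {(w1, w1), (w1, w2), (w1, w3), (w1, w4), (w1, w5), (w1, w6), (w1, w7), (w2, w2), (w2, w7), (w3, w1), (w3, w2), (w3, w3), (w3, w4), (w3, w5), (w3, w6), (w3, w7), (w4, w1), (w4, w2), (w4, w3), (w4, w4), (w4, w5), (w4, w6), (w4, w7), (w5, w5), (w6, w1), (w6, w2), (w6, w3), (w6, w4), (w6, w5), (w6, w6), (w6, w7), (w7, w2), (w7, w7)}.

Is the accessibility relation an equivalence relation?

No

Reflexive: yes — every world is R-related to itself.
Symmetric: no — w1 R w2 but not w2 R w1.
Transitive: yes — every two-step R-path is closed by a direct edge.
So R is not an equivalence relation.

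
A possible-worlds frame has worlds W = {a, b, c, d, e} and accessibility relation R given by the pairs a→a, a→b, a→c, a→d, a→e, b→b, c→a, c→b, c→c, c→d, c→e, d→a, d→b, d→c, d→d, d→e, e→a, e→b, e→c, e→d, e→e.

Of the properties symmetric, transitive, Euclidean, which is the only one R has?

transitive

Symmetric: no — a R b but not b R a.
Transitive: yes — every two-step R-path is closed by a direct edge.
Euclidean: no — a R b and a R c, but not b R c.
Only transitive holds.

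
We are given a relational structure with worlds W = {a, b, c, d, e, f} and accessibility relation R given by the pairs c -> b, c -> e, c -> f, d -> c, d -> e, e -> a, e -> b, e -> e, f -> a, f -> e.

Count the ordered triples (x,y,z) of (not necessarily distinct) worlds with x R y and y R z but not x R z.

Enumerating: (c,e,a), (c,f,a), (d,c,b), (d,c,f), (d,e,a), (d,e,b), (f,e,b).

7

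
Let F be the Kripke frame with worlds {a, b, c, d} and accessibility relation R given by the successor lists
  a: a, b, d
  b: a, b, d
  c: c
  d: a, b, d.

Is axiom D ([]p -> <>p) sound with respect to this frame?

Axiom D corresponds to the accessibility relation being serial.
Serial: yes — every world has a successor (e.g. a R a).

Yes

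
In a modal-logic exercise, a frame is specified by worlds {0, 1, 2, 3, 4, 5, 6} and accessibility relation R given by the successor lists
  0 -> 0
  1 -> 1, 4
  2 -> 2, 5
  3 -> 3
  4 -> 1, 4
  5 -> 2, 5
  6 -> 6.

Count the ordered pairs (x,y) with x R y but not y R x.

0

R is symmetric; there are no such tuples.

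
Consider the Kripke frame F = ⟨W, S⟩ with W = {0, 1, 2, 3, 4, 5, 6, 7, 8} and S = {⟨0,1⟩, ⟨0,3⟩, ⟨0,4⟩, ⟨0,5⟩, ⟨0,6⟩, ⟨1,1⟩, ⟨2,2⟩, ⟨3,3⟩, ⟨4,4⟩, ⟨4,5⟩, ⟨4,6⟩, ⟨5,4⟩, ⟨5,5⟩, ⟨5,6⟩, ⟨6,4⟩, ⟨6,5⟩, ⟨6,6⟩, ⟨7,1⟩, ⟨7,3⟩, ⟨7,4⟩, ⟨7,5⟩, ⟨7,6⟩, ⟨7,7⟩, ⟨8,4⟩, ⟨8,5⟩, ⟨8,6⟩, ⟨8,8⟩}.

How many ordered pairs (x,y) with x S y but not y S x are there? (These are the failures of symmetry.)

Enumerating: (0,1), (0,3), (0,4), (0,5), (0,6), (7,1), (7,3), (7,4), (7,5), (7,6), (8,4), (8,5), (8,6).

13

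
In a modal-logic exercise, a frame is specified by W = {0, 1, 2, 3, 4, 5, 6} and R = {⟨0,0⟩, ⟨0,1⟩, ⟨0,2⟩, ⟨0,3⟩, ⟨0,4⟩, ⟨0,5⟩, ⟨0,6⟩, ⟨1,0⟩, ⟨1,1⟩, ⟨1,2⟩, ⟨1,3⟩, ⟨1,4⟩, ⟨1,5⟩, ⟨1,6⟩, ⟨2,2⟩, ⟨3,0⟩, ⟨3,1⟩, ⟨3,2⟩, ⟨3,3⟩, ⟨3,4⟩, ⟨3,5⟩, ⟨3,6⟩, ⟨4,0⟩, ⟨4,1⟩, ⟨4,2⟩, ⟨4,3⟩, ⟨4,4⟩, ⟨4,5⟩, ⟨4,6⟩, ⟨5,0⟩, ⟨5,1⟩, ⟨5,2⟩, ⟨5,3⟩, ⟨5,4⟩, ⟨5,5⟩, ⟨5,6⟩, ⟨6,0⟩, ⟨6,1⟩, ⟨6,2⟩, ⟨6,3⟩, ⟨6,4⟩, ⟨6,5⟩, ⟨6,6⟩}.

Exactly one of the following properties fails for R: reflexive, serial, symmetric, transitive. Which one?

Reflexive: yes — every world is R-related to itself.
Serial: yes — every world has a successor (e.g. 0 R 0).
Symmetric: no — 0 R 2 but not 2 R 0.
Transitive: yes — every two-step R-path is closed by a direct edge.
Only symmetric fails.

symmetric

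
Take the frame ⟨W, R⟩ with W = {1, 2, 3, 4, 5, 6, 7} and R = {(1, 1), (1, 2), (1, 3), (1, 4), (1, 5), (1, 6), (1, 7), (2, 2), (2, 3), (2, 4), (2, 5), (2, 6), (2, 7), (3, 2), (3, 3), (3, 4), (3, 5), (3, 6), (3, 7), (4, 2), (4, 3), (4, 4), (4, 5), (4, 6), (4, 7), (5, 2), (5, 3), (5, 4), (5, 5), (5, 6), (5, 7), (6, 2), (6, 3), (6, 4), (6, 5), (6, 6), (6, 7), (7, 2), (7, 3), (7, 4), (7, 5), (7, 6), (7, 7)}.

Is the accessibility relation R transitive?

Transitive: yes — every two-step R-path is closed by a direct edge.

Yes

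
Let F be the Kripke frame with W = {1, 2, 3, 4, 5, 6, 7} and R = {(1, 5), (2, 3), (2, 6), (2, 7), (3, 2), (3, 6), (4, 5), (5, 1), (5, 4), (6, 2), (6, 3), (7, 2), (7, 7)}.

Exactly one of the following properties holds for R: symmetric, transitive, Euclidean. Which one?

Symmetric: yes — every pair in R has its reverse in R.
Transitive: no — 1 R 5 and 5 R 4, but not 1 R 4.
Euclidean: no — 2 R 3 and 2 R 7, but not 3 R 7.
Only symmetric holds.

symmetric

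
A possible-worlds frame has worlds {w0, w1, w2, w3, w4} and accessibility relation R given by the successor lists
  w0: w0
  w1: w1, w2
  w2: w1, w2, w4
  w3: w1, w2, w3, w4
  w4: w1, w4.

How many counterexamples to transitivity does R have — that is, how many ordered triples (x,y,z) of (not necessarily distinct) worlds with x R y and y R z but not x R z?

2

Enumerating: (w1,w2,w4), (w4,w1,w2).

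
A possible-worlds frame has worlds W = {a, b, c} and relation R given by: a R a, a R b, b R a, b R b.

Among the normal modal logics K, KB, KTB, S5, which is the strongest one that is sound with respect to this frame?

Symmetric (axiom B): yes — every pair in R has its reverse in R.
Reflexive (axiom T): no — c is not related to itself.
Euclidean (axiom 5): yes — any two successors of a common world are R-related.
So F validates K, KB; KTB would additionally require R to be reflexive. The strongest is KB.

KB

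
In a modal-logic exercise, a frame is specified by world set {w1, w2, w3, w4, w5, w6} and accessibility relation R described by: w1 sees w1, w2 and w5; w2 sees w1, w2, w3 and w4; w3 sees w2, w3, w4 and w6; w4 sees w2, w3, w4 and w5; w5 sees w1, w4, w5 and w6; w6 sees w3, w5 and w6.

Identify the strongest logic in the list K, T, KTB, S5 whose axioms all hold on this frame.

KTB

Reflexive (axiom T): yes — every world is R-related to itself.
Symmetric (axiom B): yes — every pair in R has its reverse in R.
Euclidean (axiom 5): no — w1 R w2 and w1 R w5, but not w2 R w5.
So F validates K, T, KTB; S5 would additionally require R to be Euclidean. The strongest is KTB.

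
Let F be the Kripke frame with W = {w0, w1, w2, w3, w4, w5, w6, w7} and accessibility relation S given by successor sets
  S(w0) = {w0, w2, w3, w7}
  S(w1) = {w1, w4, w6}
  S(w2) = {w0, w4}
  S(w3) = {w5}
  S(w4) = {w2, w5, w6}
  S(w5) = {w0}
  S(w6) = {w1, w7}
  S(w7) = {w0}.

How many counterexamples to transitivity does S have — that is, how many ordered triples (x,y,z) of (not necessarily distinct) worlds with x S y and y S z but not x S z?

Enumerating: (w0,w2,w4), (w0,w3,w5), (w1,w4,w2), (w1,w4,w5), (w1,w6,w7), (w2,w0,w2), (w2,w0,w3), (w2,w0,w7), (w2,w4,w2), (w2,w4,w5), (w2,w4,w6), (w3,w5,w0), … and 14 more.
Total: 26.

26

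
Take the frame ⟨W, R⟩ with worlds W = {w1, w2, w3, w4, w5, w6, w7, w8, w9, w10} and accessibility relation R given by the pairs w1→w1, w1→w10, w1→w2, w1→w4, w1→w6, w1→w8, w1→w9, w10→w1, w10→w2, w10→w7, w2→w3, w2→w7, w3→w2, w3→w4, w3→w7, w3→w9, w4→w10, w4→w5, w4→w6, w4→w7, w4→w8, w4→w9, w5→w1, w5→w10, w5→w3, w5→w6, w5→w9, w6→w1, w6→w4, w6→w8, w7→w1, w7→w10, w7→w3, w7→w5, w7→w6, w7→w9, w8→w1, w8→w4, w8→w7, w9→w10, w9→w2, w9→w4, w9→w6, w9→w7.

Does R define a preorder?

No

Reflexive: no — w2 is not related to itself.
Transitive: no — w1 R w10 and w10 R w7, but not w1 R w7.
So R is not a preorder.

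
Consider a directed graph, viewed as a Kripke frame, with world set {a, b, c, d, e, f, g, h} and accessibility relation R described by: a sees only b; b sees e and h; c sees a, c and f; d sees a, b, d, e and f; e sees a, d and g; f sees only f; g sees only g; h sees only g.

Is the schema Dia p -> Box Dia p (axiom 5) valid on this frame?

By correspondence theory, 5 is valid on a frame iff R is Euclidean.
Euclidean: no — b R e and b R h, but not e R h.

No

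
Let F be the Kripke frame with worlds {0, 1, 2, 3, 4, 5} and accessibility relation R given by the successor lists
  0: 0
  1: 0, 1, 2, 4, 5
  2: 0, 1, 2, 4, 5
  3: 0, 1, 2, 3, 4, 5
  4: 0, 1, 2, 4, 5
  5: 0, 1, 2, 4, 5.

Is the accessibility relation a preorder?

Reflexive: yes — every world is R-related to itself.
Transitive: yes — every two-step R-path is closed by a direct edge.
So R is a preorder.

Yes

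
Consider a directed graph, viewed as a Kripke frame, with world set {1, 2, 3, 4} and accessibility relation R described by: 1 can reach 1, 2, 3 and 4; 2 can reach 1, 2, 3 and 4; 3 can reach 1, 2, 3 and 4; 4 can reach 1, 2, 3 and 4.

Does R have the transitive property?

Yes

Transitive: yes — every two-step R-path is closed by a direct edge.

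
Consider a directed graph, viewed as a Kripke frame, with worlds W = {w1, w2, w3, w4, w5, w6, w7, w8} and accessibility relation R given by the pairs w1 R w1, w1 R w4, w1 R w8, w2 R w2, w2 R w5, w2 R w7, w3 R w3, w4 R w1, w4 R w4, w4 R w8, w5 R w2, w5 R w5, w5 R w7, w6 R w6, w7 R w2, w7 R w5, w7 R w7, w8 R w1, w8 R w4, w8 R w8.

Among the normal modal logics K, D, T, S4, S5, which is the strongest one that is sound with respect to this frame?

S5

Serial (axiom D): yes — every world has a successor (e.g. w1 R w1).
Reflexive (axiom T): yes — every world is R-related to itself.
Transitive (axiom 4): yes — every two-step R-path is closed by a direct edge.
Euclidean (axiom 5): yes — any two successors of a common world are R-related.
So F validates K, D, T, S4, S5. The strongest is S5.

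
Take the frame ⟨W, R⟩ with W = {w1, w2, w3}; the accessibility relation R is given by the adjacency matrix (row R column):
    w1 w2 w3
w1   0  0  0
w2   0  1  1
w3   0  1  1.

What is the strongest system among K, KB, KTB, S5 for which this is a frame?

Symmetric (axiom B): yes — every pair in R has its reverse in R.
Reflexive (axiom T): no — w1 is not related to itself.
Euclidean (axiom 5): yes — any two successors of a common world are R-related.
So F validates K, KB; KTB would additionally require R to be reflexive. The strongest is KB.

KB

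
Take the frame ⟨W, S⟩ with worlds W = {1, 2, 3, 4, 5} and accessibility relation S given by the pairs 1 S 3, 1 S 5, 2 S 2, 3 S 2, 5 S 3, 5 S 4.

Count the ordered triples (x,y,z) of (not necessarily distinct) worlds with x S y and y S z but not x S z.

Enumerating: (1,3,2), (1,5,4), (5,3,2).

3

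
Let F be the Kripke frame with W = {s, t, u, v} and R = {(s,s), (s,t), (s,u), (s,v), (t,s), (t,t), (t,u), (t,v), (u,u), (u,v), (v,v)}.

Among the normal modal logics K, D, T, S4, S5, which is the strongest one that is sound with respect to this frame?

Serial (axiom D): yes — every world has a successor (e.g. s R s).
Reflexive (axiom T): yes — every world is R-related to itself.
Transitive (axiom 4): yes — every two-step R-path is closed by a direct edge.
Euclidean (axiom 5): no — s R u and s R t, but not u R t.
So F validates K, D, T, S4; S5 would additionally require R to be Euclidean. The strongest is S4.

S4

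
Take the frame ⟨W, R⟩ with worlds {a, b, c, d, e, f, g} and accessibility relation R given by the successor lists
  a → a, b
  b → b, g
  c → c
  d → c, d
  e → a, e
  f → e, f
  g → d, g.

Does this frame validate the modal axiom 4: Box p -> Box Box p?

Axiom 4 corresponds to the accessibility relation being transitive.
Transitive: no — a R b and b R g, but not a R g.

No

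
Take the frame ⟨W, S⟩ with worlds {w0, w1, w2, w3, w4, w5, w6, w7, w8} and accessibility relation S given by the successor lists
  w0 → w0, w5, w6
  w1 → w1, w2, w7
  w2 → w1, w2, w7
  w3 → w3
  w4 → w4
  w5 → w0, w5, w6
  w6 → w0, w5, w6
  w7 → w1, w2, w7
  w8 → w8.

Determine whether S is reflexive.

Reflexive: yes — every world is S-related to itself.

Yes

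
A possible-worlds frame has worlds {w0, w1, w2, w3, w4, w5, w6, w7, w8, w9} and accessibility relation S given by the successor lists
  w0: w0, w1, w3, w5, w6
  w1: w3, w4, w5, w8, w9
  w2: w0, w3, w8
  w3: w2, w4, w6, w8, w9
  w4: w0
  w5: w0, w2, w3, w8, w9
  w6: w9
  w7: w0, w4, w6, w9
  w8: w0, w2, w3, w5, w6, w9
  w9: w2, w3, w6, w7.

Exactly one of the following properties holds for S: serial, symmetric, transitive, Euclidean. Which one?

serial

Serial: yes — every world has a successor (e.g. w0 S w0).
Symmetric: no — w0 S w1 but not w1 S w0.
Transitive: no — w0 S w1 and w1 S w4, but not w0 S w4.
Euclidean: no — w0 S w1 and w0 S w6, but not w1 S w6.
Only serial holds.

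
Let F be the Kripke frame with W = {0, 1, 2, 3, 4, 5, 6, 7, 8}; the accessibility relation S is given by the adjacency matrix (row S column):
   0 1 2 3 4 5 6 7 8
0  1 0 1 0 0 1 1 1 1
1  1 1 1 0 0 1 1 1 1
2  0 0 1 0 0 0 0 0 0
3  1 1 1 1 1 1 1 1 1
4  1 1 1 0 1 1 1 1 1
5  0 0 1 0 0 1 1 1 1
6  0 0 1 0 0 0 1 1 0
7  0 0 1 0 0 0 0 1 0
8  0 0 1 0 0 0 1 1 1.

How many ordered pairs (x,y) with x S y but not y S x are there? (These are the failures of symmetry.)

Enumerating: (0,2), (0,5), (0,6), (0,7), (0,8), (1,0), (1,2), (1,5), (1,6), (1,7), (1,8), (3,0), … and 24 more.
Total: 36.

36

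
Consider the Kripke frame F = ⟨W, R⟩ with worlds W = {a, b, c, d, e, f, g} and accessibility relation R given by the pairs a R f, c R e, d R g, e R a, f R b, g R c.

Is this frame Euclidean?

Euclidean: no — a R f and a R f, but not f R f.

No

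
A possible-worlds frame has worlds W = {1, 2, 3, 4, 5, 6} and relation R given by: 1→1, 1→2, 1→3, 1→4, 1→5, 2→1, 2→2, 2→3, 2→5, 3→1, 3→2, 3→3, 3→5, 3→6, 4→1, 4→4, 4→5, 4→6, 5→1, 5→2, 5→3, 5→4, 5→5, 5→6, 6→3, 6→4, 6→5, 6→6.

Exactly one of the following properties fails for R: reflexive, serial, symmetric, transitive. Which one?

transitive

Reflexive: yes — every world is R-related to itself.
Serial: yes — every world has a successor (e.g. 1 R 1).
Symmetric: yes — every pair in R has its reverse in R.
Transitive: no — 1 R 3 and 3 R 6, but not 1 R 6.
Only transitive fails.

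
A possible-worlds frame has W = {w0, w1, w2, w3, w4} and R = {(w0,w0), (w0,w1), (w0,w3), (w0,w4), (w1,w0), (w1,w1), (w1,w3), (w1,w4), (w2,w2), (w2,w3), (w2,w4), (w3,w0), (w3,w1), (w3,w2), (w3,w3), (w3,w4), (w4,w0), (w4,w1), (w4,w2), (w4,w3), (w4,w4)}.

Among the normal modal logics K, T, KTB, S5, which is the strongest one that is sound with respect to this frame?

Reflexive (axiom T): yes — every world is R-related to itself.
Symmetric (axiom B): yes — every pair in R has its reverse in R.
Euclidean (axiom 5): no — w3 R w0 and w3 R w2, but not w0 R w2.
So F validates K, T, KTB; S5 would additionally require R to be Euclidean. The strongest is KTB.

KTB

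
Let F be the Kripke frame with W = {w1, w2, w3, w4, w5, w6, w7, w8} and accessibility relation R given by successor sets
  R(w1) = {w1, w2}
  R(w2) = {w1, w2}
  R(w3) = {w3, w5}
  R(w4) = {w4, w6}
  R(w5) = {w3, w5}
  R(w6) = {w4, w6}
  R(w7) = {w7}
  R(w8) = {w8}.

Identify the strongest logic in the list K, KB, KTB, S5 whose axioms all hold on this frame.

S5

Symmetric (axiom B): yes — every pair in R has its reverse in R.
Reflexive (axiom T): yes — every world is R-related to itself.
Euclidean (axiom 5): yes — any two successors of a common world are R-related.
So F validates K, KB, KTB, S5. The strongest is S5.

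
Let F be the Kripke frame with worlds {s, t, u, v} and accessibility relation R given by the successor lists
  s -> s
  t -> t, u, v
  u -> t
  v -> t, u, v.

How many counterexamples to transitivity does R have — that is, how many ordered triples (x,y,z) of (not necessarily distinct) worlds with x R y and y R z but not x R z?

2

Enumerating: (u,t,u), (u,t,v).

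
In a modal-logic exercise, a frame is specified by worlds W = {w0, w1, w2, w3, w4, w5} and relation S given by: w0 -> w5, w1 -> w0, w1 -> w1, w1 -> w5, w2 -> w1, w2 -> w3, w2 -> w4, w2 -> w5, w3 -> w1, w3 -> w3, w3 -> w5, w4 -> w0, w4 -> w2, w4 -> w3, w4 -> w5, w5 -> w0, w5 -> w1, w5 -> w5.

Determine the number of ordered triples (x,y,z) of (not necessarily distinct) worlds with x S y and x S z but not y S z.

Enumerating: (w1,w0,w0), (w1,w0,w1), (w2,w1,w3), (w2,w1,w4), (w2,w3,w4), (w2,w4,w1), (w2,w4,w4), (w2,w5,w3), (w2,w5,w4), (w3,w1,w3), (w3,w5,w3), (w4,w0,w0), … and 10 more.
Total: 22.

22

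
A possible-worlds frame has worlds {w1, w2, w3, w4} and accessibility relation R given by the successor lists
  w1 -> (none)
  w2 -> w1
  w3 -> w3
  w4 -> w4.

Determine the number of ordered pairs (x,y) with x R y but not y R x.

Enumerating: (w2,w1).

1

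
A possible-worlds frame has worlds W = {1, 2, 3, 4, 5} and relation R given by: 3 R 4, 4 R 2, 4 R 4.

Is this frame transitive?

Transitive: no — 3 R 4 and 4 R 2, but not 3 R 2.

No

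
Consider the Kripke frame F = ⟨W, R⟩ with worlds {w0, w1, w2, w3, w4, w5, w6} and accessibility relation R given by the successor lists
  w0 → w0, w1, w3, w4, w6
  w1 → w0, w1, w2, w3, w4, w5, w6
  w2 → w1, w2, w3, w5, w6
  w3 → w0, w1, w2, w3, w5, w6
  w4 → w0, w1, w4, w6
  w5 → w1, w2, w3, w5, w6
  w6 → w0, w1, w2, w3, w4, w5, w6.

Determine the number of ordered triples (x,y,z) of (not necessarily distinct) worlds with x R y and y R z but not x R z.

Enumerating: (w0,w1,w2), (w0,w1,w5), (w0,w3,w2), (w0,w3,w5), (w0,w6,w2), (w0,w6,w5), (w2,w1,w0), (w2,w1,w4), (w2,w3,w0), (w2,w6,w0), (w2,w6,w4), (w3,w0,w4), … and 14 more.
Total: 26.

26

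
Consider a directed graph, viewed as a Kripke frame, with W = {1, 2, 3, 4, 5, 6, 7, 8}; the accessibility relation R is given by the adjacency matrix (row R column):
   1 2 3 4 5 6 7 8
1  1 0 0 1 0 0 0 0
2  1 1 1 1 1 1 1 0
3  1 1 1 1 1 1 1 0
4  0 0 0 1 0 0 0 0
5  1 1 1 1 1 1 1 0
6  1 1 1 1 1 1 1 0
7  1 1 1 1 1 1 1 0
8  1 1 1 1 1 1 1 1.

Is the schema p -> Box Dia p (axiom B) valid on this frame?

No

Axiom B corresponds to the accessibility relation being symmetric.
Symmetric: no — 1 R 4 but not 4 R 1.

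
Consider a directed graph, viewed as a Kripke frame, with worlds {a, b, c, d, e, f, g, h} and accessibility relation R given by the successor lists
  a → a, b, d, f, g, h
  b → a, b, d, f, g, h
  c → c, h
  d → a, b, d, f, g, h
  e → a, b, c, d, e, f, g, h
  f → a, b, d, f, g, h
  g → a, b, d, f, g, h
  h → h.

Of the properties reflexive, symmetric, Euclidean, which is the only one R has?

reflexive

Reflexive: yes — every world is R-related to itself.
Symmetric: no — a R h but not h R a.
Euclidean: no — a R h and a R b, but not h R b.
Only reflexive holds.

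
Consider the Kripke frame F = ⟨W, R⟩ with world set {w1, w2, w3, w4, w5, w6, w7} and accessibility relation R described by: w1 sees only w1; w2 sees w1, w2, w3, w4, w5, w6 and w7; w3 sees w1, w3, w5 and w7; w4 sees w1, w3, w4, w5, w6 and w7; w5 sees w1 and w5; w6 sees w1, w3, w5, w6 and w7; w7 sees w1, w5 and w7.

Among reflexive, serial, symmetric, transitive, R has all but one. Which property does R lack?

symmetric

Reflexive: yes — every world is R-related to itself.
Serial: yes — every world has a successor (e.g. w1 R w1).
Symmetric: no — w2 R w1 but not w1 R w2.
Transitive: yes — every two-step R-path is closed by a direct edge.
Only symmetric fails.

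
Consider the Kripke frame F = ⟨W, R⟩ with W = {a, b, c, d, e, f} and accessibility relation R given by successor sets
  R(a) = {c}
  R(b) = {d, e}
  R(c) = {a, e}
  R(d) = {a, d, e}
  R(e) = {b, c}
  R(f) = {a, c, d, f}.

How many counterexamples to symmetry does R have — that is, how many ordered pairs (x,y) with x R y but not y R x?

Enumerating: (b,d), (d,a), (d,e), (f,a), (f,c), (f,d).

6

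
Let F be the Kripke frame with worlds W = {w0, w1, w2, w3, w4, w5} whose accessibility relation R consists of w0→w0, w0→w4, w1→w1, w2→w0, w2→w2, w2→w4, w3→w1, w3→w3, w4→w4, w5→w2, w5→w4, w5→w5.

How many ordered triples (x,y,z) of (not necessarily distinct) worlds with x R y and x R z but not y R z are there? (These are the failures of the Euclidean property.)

8

Enumerating: (w0,w4,w0), (w2,w0,w2), (w2,w4,w0), (w2,w4,w2), (w3,w1,w3), (w5,w2,w5), (w5,w4,w2), (w5,w4,w5).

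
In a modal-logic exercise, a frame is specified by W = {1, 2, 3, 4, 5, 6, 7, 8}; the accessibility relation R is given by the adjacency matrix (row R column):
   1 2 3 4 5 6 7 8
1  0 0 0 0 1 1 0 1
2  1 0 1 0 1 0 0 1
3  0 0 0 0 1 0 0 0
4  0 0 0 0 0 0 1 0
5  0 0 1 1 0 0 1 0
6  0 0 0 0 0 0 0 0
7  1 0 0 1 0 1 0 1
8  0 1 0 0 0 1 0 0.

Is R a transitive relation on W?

No

Transitive: no — 1 R 5 and 5 R 3, but not 1 R 3.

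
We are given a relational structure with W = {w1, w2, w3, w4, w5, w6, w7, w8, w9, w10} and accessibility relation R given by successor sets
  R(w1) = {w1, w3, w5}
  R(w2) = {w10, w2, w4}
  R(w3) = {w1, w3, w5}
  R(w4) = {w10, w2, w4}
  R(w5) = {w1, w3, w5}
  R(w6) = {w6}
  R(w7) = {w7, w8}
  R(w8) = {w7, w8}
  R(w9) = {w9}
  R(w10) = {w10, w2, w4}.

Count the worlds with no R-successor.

0

R is serial; there are no such worlds.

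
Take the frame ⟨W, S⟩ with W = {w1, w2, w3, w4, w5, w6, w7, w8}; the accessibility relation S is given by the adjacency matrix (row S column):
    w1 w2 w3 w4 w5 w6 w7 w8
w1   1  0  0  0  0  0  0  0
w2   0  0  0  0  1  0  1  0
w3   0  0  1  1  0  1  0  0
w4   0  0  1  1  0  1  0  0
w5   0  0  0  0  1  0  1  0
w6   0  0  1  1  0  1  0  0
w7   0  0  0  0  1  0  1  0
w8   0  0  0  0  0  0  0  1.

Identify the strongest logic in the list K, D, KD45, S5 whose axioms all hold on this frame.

KD45

Serial (axiom D): yes — every world has a successor (e.g. w1 S w1).
Euclidean (axiom 5): yes — any two successors of a common world are S-related.
Transitive (axiom 4): yes — every two-step S-path is closed by a direct edge.
Reflexive (axiom T): no — w2 is not related to itself.
So F validates K, D, KD45; S5 would additionally require S to be reflexive. The strongest is KD45.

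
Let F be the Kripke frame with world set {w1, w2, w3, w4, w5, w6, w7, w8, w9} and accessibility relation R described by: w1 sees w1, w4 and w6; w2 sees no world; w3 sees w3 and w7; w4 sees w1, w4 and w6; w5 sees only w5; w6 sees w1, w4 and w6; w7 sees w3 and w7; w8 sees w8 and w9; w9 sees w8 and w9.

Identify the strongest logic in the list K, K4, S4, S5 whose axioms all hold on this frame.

K4

Transitive (axiom 4): yes — every two-step R-path is closed by a direct edge.
Reflexive (axiom T): no — w2 is not related to itself.
Euclidean (axiom 5): yes — any two successors of a common world are R-related.
So F validates K, K4; S4 would additionally require R to be reflexive. The strongest is K4.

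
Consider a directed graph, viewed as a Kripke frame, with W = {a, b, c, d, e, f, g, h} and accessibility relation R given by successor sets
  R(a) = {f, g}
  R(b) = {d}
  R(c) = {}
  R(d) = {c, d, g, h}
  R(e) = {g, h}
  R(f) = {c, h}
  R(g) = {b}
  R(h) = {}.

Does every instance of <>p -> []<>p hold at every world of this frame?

No

By correspondence theory, 5 is valid on a frame iff R is Euclidean.
Euclidean: no — a R f and a R g, but not f R g.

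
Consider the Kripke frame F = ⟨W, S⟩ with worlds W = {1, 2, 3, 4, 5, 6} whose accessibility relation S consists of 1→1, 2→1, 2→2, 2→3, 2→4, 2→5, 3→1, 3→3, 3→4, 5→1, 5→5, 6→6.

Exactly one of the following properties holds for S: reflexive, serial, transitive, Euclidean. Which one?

Reflexive: no — 4 is not related to itself.
Serial: no — 4 has no S-successor.
Transitive: yes — every two-step S-path is closed by a direct edge.
Euclidean: no — 2 S 1 and 2 S 3, but not 1 S 3.
Only transitive holds.

transitive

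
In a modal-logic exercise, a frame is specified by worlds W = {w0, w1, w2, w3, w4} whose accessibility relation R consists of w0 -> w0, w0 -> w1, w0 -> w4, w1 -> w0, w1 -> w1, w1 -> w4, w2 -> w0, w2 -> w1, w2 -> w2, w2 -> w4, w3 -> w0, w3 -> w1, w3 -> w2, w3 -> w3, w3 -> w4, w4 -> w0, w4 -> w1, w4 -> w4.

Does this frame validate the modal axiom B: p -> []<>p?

The schema B characterises exactly the symmetric frames.
Symmetric: no — w2 R w0 but not w0 R w2.

No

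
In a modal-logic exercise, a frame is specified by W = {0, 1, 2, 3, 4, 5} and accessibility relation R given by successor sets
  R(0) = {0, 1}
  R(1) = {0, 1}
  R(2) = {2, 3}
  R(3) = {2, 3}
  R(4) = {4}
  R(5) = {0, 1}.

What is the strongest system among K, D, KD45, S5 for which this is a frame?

Serial (axiom D): yes — every world has a successor (e.g. 0 R 0).
Euclidean (axiom 5): yes — any two successors of a common world are R-related.
Transitive (axiom 4): yes — every two-step R-path is closed by a direct edge.
Reflexive (axiom T): no — 5 is not related to itself.
So F validates K, D, KD45; S5 would additionally require R to be reflexive. The strongest is KD45.

KD45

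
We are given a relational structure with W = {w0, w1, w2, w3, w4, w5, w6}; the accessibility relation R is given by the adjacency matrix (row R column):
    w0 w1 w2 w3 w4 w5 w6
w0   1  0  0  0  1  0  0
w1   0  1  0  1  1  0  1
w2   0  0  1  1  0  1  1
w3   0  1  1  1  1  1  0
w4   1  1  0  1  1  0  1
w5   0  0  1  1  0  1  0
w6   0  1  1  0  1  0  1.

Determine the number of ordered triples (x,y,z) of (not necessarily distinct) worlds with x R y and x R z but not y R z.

Enumerating: (w1,w3,w6), (w1,w6,w3), (w2,w3,w6), (w2,w5,w6), (w2,w6,w3), (w2,w6,w5), (w3,w1,w2), (w3,w1,w5), (w3,w2,w1), (w3,w2,w4), (w3,w4,w2), (w3,w4,w5), … and 14 more.
Total: 26.

26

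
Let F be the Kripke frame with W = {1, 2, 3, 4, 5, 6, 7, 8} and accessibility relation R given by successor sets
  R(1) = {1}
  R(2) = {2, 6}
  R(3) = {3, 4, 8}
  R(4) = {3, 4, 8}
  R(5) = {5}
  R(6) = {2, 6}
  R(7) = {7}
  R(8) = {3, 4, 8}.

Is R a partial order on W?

Reflexive: yes — every world is R-related to itself.
Transitive: yes — every two-step R-path is closed by a direct edge.
Antisymmetric: no — 2 R 6 and 6 R 2 with 2 ≠ 6.
So R is not a partial order.

No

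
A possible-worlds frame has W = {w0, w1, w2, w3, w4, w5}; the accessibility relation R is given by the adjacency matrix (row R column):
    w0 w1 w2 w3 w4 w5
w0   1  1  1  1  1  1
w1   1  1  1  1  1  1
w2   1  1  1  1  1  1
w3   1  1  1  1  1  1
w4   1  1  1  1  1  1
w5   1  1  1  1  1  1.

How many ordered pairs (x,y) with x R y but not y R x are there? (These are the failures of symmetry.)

R is symmetric; there are no such tuples.

0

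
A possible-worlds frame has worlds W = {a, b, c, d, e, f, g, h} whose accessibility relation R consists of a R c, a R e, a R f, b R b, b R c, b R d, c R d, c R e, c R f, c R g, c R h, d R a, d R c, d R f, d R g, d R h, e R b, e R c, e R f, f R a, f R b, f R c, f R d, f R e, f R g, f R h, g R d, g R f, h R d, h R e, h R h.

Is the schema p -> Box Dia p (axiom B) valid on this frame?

Axiom B corresponds to the accessibility relation being symmetric.
Symmetric: no — a R c but not c R a.

No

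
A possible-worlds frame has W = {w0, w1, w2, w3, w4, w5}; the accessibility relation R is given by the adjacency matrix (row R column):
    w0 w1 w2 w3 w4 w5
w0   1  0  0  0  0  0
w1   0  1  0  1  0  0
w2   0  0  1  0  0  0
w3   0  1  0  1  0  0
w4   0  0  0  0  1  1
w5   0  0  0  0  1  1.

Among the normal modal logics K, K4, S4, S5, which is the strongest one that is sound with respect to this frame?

Transitive (axiom 4): yes — every two-step R-path is closed by a direct edge.
Reflexive (axiom T): yes — every world is R-related to itself.
Euclidean (axiom 5): yes — any two successors of a common world are R-related.
So F validates K, K4, S4, S5. The strongest is S5.

S5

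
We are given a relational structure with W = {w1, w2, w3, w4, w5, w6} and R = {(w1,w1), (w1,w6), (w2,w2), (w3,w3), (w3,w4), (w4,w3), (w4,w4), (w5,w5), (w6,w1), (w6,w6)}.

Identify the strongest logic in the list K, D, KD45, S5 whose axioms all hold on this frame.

Serial (axiom D): yes — every world has a successor (e.g. w1 R w1).
Euclidean (axiom 5): yes — any two successors of a common world are R-related.
Transitive (axiom 4): yes — every two-step R-path is closed by a direct edge.
Reflexive (axiom T): yes — every world is R-related to itself.
So F validates K, D, KD45, S5. The strongest is S5.

S5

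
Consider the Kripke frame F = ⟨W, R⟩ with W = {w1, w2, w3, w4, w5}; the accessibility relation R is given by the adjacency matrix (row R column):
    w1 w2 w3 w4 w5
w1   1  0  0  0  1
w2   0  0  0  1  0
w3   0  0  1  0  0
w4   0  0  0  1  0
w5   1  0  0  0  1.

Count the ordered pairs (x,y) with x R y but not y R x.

1

Enumerating: (w2,w4).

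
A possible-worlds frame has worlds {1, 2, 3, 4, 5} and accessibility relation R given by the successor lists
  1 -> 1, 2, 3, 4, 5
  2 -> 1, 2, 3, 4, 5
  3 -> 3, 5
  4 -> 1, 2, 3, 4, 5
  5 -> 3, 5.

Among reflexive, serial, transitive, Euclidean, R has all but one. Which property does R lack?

Reflexive: yes — every world is R-related to itself.
Serial: yes — every world has a successor (e.g. 1 R 1).
Transitive: yes — every two-step R-path is closed by a direct edge.
Euclidean: no — 1 R 3 and 1 R 2, but not 3 R 2.
Only Euclidean fails.

Euclidean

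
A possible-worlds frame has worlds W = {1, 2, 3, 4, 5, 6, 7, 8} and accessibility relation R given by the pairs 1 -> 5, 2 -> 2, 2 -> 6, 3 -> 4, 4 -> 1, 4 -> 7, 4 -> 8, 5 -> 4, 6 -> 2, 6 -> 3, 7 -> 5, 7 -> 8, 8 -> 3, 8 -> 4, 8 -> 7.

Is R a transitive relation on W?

No

Transitive: no — 1 R 5 and 5 R 4, but not 1 R 4.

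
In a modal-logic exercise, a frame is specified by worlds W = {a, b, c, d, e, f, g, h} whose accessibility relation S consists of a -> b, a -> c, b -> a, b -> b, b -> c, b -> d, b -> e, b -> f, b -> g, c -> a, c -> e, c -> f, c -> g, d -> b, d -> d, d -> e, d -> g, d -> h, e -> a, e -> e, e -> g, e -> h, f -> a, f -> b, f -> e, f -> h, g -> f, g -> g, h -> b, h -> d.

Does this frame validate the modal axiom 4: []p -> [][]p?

Axiom 4 corresponds to the accessibility relation being transitive.
Transitive: no — a S b and b S d, but not a S d.

No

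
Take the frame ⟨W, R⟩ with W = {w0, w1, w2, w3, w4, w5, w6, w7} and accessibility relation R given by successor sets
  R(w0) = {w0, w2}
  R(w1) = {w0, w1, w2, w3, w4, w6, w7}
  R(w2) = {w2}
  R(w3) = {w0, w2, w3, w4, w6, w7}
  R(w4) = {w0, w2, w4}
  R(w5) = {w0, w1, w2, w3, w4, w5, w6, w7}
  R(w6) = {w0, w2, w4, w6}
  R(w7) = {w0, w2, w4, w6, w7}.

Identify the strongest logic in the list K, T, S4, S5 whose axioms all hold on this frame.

S4

Reflexive (axiom T): yes — every world is R-related to itself.
Transitive (axiom 4): yes — every two-step R-path is closed by a direct edge.
Euclidean (axiom 5): no — w1 R w0 and w1 R w3, but not w0 R w3.
So F validates K, T, S4; S5 would additionally require R to be Euclidean. The strongest is S4.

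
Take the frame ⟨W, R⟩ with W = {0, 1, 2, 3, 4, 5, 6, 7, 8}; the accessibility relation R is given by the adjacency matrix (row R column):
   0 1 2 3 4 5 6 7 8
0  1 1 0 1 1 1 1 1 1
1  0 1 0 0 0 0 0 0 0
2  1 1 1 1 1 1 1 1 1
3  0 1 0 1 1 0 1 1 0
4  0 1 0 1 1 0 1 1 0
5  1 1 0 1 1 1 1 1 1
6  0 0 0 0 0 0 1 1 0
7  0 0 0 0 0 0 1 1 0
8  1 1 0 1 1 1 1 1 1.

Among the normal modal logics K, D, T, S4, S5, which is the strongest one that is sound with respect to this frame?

Serial (axiom D): yes — every world has a successor (e.g. 0 R 0).
Reflexive (axiom T): yes — every world is R-related to itself.
Transitive (axiom 4): yes — every two-step R-path is closed by a direct edge.
Euclidean (axiom 5): no — 0 R 1 and 0 R 3, but not 1 R 3.
So F validates K, D, T, S4; S5 would additionally require R to be Euclidean. The strongest is S4.

S4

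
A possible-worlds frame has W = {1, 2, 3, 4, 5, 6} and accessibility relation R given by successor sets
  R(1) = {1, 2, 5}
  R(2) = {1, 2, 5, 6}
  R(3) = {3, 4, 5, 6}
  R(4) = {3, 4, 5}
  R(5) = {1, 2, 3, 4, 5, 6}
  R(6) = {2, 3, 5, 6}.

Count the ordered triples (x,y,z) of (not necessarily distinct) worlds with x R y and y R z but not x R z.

Enumerating: (1,2,6), (1,5,3), (1,5,4), (1,5,6), (2,5,3), (2,5,4), (2,6,3), (3,5,1), (3,5,2), (3,6,2), (4,3,6), (4,5,1), (4,5,2), (4,5,6), (6,2,1), (6,3,4), (6,5,1), (6,5,4).

18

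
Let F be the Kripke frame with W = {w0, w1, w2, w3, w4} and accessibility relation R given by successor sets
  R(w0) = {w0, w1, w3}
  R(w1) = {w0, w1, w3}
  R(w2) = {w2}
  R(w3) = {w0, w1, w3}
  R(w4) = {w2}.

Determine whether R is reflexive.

Reflexive: no — w4 is not related to itself.

No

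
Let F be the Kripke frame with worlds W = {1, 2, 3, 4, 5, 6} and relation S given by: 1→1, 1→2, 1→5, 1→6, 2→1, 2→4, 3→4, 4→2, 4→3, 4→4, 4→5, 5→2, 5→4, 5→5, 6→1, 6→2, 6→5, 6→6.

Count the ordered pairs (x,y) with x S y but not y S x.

Enumerating: (1,5), (5,2), (6,2), (6,5).

4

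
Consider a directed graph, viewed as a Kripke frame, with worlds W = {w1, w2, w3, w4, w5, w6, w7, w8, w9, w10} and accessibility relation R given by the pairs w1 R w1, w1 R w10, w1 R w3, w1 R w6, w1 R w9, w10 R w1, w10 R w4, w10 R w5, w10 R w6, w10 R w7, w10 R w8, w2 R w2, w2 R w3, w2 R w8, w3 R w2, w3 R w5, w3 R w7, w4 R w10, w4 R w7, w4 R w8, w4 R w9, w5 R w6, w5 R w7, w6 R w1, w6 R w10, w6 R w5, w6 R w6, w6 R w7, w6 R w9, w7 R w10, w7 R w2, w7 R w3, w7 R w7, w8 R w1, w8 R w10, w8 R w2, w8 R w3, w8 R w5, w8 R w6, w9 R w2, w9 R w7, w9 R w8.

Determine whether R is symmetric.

No

Symmetric: no — w1 R w3 but not w3 R w1.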